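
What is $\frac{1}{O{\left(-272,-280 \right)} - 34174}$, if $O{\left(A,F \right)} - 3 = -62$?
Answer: $- \frac{1}{34233} \approx -2.9212 \cdot 10^{-5}$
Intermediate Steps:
$O{\left(A,F \right)} = -59$ ($O{\left(A,F \right)} = 3 - 62 = -59$)
$\frac{1}{O{\left(-272,-280 \right)} - 34174} = \frac{1}{-59 - 34174} = \frac{1}{-34233} = - \frac{1}{34233}$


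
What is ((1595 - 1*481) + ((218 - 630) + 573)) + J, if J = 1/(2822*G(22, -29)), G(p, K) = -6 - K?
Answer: 82755151/64906 ≈ 1275.0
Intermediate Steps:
J = 1/64906 (J = 1/(2822*(-6 - 1*(-29))) = 1/(2822*(-6 + 29)) = (1/2822)/23 = (1/2822)*(1/23) = 1/64906 ≈ 1.5407e-5)
((1595 - 1*481) + ((218 - 630) + 573)) + J = ((1595 - 1*481) + ((218 - 630) + 573)) + 1/64906 = ((1595 - 481) + (-412 + 573)) + 1/64906 = (1114 + 161) + 1/64906 = 1275 + 1/64906 = 82755151/64906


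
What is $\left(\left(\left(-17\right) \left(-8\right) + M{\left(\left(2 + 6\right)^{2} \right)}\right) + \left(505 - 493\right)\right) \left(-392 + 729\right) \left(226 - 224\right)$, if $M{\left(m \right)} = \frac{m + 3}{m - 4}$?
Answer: $\frac{3015139}{30} \approx 1.005 \cdot 10^{5}$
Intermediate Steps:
$M{\left(m \right)} = \frac{3 + m}{-4 + m}$
$\left(\left(\left(-17\right) \left(-8\right) + M{\left(\left(2 + 6\right)^{2} \right)}\right) + \left(505 - 493\right)\right) \left(-392 + 729\right) \left(226 - 224\right) = \left(\left(\left(-17\right) \left(-8\right) + \frac{3 + \left(2 + 6\right)^{2}}{-4 + \left(2 + 6\right)^{2}}\right) + \left(505 - 493\right)\right) \left(-392 + 729\right) \left(226 - 224\right) = \left(\left(136 + \frac{3 + 8^{2}}{-4 + 8^{2}}\right) + \left(505 - 493\right)\right) 337 \cdot 2 = \left(\left(136 + \frac{3 + 64}{-4 + 64}\right) + 12\right) 674 = \left(\left(136 + \frac{1}{60} \cdot 67\right) + 12\right) 674 = \left(\left(136 + \frac{67}{60}\right) + 12\right) 674 = \left(\frac{8227}{60} + 12\right) 674 = \frac{8947}{60} \cdot 674 = \frac{3015139}{30}$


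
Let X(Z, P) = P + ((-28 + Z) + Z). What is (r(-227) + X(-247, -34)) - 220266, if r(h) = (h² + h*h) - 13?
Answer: -117777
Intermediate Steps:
r(h) = -13 + 2*h² (r(h) = (h² + h²) - 13 = 2*h² - 13 = -13 + 2*h²)
X(Z, P) = -28 + P + 2*Z (X(Z, P) = P + (-28 + 2*Z) = -28 + P + 2*Z)
(r(-227) + X(-247, -34)) - 220266 = ((-13 + 2*(-227)²) + (-28 - 34 + 2*(-247))) - 220266 = ((-13 + 2*51529) + (-28 - 34 - 494)) - 220266 = ((-13 + 103058) - 556) - 220266 = (103045 - 556) - 220266 = 102489 - 220266 = -117777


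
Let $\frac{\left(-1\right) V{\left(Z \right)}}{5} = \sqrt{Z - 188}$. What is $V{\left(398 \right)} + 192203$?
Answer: $192203 - 5 \sqrt{210} \approx 1.9213 \cdot 10^{5}$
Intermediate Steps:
$V{\left(Z \right)} = - 5 \sqrt{-188 + Z}$ ($V{\left(Z \right)} = - 5 \sqrt{Z - 188} = - 5 \sqrt{-188 + Z}$)
$V{\left(398 \right)} + 192203 = - 5 \sqrt{-188 + 398} + 192203 = - 5 \sqrt{210} + 192203 = 192203 - 5 \sqrt{210}$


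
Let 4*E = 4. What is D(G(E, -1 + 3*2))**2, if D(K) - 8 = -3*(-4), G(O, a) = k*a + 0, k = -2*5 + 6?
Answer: 400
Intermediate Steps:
E = 1 (E = (1/4)*4 = 1)
k = -4 (k = -10 + 6 = -4)
G(O, a) = -4*a (G(O, a) = -4*a + 0 = -4*a)
D(K) = 20 (D(K) = 8 - 3*(-4) = 8 + 12 = 20)
D(G(E, -1 + 3*2))**2 = 20**2 = 400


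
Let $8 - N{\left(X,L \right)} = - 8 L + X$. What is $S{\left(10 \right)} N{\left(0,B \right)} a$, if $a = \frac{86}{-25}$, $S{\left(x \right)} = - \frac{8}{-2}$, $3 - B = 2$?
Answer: $- \frac{5504}{25} \approx -220.16$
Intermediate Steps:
$B = 1$ ($B = 3 - 2 = 1$)
$S{\left(x \right)} = 4$ ($S{\left(x \right)} = \left(-8\right) \left(- \frac{1}{2}\right) = 4$)
$a = - \frac{86}{25}$ ($a = 86 \left(- \frac{1}{25}\right) = - \frac{86}{25} \approx -3.44$)
$N{\left(X,L \right)} = 8 - X + 8 L$ ($N{\left(X,L \right)} = 8 - \left(- 8 L + X\right) = 8 - \left(X - 8 L\right) = 8 + \left(- X + 8 L\right) = 8 - X + 8 L$)
$S{\left(10 \right)} N{\left(0,B \right)} a = 4 \left(8 - 0 + 8 \cdot 1\right) \left(- \frac{86}{25}\right) = 4 \left(8 + 0 + 8\right) \left(- \frac{86}{25}\right) = 4 \cdot 16 \left(- \frac{86}{25}\right) = 64 \left(- \frac{86}{25}\right) = - \frac{5504}{25}$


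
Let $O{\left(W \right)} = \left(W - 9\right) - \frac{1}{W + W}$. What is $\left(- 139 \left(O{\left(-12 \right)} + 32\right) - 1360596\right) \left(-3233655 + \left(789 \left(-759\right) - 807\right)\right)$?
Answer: $\frac{41771789371169}{8} \approx 5.2215 \cdot 10^{12}$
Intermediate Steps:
$O{\left(W \right)} = -9 + W - \frac{1}{2 W}$ ($O{\left(W \right)} = \left(W - 9\right) - \frac{1}{2 W} = \left(-9 + W\right) - \frac{1}{2 W} = -9 + W - \frac{1}{2 W}$)
$\left(- 139 \left(O{\left(-12 \right)} + 32\right) - 1360596\right) \left(-3233655 + \left(789 \left(-759\right) - 807\right)\right) = \left(- 139 \left(\left(-9 - 12 - \frac{1}{2 \left(-12\right)}\right) + 32\right) - 1360596\right) \left(-3233655 + \left(789 \left(-759\right) - 807\right)\right) = \left(- 139 \left(\left(-9 - 12 - - \frac{1}{24}\right) + 32\right) - 1360596\right) \left(-3233655 - 599658\right) = \left(- 139 \left(\left(-9 - 12 + \frac{1}{24}\right) + 32\right) - 1360596\right) \left(-3233655 - 599658\right) = \left(- 139 \left(- \frac{503}{24} + 32\right) - 1360596\right) \left(-3833313\right) = \left(\left(-139\right) \frac{265}{24} - 1360596\right) \left(-3833313\right) = \left(- \frac{36835}{24} - 1360596\right) \left(-3833313\right) = \left(- \frac{32691139}{24}\right) \left(-3833313\right) = \frac{41771789371169}{8}$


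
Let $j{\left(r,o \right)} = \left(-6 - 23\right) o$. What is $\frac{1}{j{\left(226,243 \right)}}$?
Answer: $- \frac{1}{7047} \approx -0.0001419$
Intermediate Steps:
$j{\left(r,o \right)} = - 29 o$ ($j{\left(r,o \right)} = \left(-6 - 23\right) o = - 29 o$)
$\frac{1}{j{\left(226,243 \right)}} = \frac{1}{\left(-29\right) 243} = \frac{1}{-7047} = - \frac{1}{7047}$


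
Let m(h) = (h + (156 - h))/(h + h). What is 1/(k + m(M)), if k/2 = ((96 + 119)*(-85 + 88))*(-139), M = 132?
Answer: -22/3944807 ≈ -5.5769e-6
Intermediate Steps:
m(h) = 78/h (m(h) = 156/((2*h)) = 156*(1/(2*h)) = 78/h)
k = -179310 (k = 2*(((96 + 119)*(-85 + 88))*(-139)) = 2*((215*3)*(-139)) = 2*(645*(-139)) = 2*(-89655) = -179310)
1/(k + m(M)) = 1/(-179310 + 78/132) = 1/(-179310 + 78*(1/132)) = 1/(-179310 + 13/22) = 1/(-3944807/22) = -22/3944807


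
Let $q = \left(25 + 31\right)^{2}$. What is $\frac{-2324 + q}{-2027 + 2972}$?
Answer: $\frac{116}{135} \approx 0.85926$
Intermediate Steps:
$q = 3136$ ($q = 56^{2} = 3136$)
$\frac{-2324 + q}{-2027 + 2972} = \frac{-2324 + 3136}{-2027 + 2972} = \frac{812}{945} = 812 \cdot \frac{1}{945} = \frac{116}{135}$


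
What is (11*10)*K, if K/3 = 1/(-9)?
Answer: -110/3 ≈ -36.667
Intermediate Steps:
K = -⅓ (K = 3/(-9) = 3*(-⅑) = -⅓ ≈ -0.33333)
(11*10)*K = (11*10)*(-⅓) = 110*(-⅓) = -110/3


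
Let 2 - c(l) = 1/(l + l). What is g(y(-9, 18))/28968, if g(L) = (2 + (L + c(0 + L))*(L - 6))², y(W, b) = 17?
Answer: 51308569/33487008 ≈ 1.5322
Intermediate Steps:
c(l) = 2 - 1/(2*l) (c(l) = 2 - 1/(l + l) = 2 - 1/(2*l))
g(L) = (2 + (-6 + L)*(2 + L - 1/(2*L)))² (g(L) = (2 + (L + (2 - 1/(2*(0 + L))))*(L - 6))² = (2 + (L + (2 - 1/(2*L)))*(-6 + L))² = (2 + (2 + L - 1/(2*L))*(-6 + L))² = (2 + (-6 + L)*(2 + L - 1/(2*L)))²)
g(y(-9, 18))/28968 = ((¼)*(6 - 21*17 - 8*17² + 2*17³)²/17²)/28968 = ((¼)*(1/289)*(6 - 357 - 8*289 + 2*4913)²)*(1/28968) = ((¼)*(1/289)*(6 - 357 - 2312 + 9826)²)*(1/28968) = ((¼)*(1/289)*7163²)*(1/28968) = ((¼)*(1/289)*51308569)*(1/28968) = (51308569/1156)*(1/28968) = 51308569/33487008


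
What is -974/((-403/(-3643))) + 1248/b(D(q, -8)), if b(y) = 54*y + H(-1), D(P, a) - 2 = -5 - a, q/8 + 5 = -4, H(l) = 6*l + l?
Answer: -932695222/105989 ≈ -8799.9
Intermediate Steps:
H(l) = 7*l
q = -72 (q = -40 + 8*(-4) = -40 - 32 = -72)
D(P, a) = -3 - a (D(P, a) = 2 + (-5 - a) = -3 - a)
b(y) = -7 + 54*y (b(y) = 54*y + 7*(-1) = 54*y - 7 = -7 + 54*y)
-974/((-403/(-3643))) + 1248/b(D(q, -8)) = -974/((-403/(-3643))) + 1248/(-7 + 54*(-3 - 1*(-8))) = -974/((-403*(-1/3643))) + 1248/(-7 + 54*(-3 + 8)) = -974/403/3643 + 1248/(-7 + 54*5) = -974*3643/403 + 1248/(-7 + 270) = -3548282/403 + 1248/263 = -932695222/105989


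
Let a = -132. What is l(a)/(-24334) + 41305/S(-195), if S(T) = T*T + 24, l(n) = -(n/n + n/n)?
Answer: 45690544/42085653 ≈ 1.0857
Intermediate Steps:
l(n) = -2 (l(n) = -(1 + 1) = -1*2 = -2)
S(T) = 24 + T² (S(T) = T² + 24 = 24 + T²)
l(a)/(-24334) + 41305/S(-195) = -2/(-24334) + 41305/(24 + (-195)²) = -2*(-1/24334) + 41305/(24 + 38025) = 1/12167 + 41305/38049 = 1/12167 + 41305*(1/38049) = 1/12167 + 3755/3459 = 45690544/42085653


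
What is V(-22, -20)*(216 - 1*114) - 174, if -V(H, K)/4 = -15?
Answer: 5946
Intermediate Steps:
V(H, K) = 60 (V(H, K) = -4*(-15) = 60)
V(-22, -20)*(216 - 1*114) - 174 = 60*(216 - 1*114) - 174 = 60*(216 - 114) - 174 = 60*102 - 174 = 6120 - 174 = 5946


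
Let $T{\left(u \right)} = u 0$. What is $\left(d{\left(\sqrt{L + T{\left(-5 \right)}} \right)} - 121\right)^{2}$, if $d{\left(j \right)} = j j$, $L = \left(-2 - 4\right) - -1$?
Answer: $15876$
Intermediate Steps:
$T{\left(u \right)} = 0$
$L = -5$ ($L = -6 + 1 = -5$)
$d{\left(j \right)} = j^{2}$
$\left(d{\left(\sqrt{L + T{\left(-5 \right)}} \right)} - 121\right)^{2} = \left(\left(\sqrt{-5 + 0}\right)^{2} - 121\right)^{2} = \left(\left(\sqrt{-5}\right)^{2} - 121\right)^{2} = \left(\left(i \sqrt{5}\right)^{2} - 121\right)^{2} = \left(-5 - 121\right)^{2} = \left(-126\right)^{2} = 15876$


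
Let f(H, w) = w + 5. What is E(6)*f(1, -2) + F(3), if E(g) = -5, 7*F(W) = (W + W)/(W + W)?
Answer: -104/7 ≈ -14.857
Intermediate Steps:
F(W) = ⅐ (F(W) = ((W + W)/(W + W))/7 = ((2*W)/((2*W)))/7 = ((2*W)*(1/(2*W)))/7 = (⅐)*1 = ⅐)
f(H, w) = 5 + w
E(6)*f(1, -2) + F(3) = -5*(5 - 2) + ⅐ = -5*3 + ⅐ = -15 + ⅐ = -104/7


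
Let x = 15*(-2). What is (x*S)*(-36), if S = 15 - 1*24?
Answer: -9720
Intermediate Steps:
x = -30
S = -9 (S = 15 - 24 = -9)
(x*S)*(-36) = -30*(-9)*(-36) = 270*(-36) = -9720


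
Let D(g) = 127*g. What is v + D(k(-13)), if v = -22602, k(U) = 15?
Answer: -20697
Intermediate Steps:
v + D(k(-13)) = -22602 + 127*15 = -22602 + 1905 = -20697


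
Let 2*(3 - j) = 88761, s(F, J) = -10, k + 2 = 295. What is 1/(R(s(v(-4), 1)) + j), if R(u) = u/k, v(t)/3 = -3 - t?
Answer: -586/26005235 ≈ -2.2534e-5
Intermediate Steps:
v(t) = -9 - 3*t (v(t) = 3*(-3 - t) = -9 - 3*t)
k = 293 (k = -2 + 295 = 293)
j = -88755/2 (j = 3 - ½*88761 = 3 - 88761/2 = -88755/2 ≈ -44378.)
R(u) = u/293
1/(R(s(v(-4), 1)) + j) = 1/((1/293)*(-10) - 88755/2) = 1/(-10/293 - 88755/2) = 1/(-26005235/586) = -586/26005235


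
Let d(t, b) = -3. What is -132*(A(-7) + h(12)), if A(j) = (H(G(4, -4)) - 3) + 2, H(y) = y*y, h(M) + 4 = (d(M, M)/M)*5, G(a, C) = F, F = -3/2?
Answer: 528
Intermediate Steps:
F = -3/2 (F = -3*1/2 = -3/2 ≈ -1.5000)
G(a, C) = -3/2
h(M) = -4 - 15/M (h(M) = -4 - 3/M*5 = -4 - 15/M)
H(y) = y**2
A(j) = 5/4 (A(j) = ((-3/2)**2 - 3) + 2 = (9/4 - 3) + 2 = -3/4 + 2 = 5/4)
-132*(A(-7) + h(12)) = -132*(5/4 + (-4 - 15/12)) = -132*(5/4 + (-4 - 15*1/12)) = -132*(5/4 + (-4 - 5/4)) = -132*(5/4 - 21/4) = -132*(-4) = 528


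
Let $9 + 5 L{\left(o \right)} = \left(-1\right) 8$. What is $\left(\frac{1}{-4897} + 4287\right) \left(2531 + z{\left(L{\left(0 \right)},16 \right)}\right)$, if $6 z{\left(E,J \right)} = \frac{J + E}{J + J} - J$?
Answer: $\frac{25478297650097}{2350560} \approx 1.0839 \cdot 10^{7}$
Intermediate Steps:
$L{\left(o \right)} = - \frac{17}{5}$ ($L{\left(o \right)} = - \frac{9}{5} + \frac{\left(-1\right) 8}{5} = - \frac{9}{5} + \frac{1}{5} \left(-8\right) = - \frac{9}{5} - \frac{8}{5} = - \frac{17}{5}$)
$z{\left(E,J \right)} = - \frac{J}{6} + \frac{E + J}{12 J}$ ($z{\left(E,J \right)} = \frac{\frac{J + E}{J + J} - J}{6} = \frac{\frac{E + J}{2 J} - J}{6} = \frac{- J + \frac{E + J}{2 J}}{6} = - \frac{J}{6} + \frac{E + J}{12 J}$)
$\left(\frac{1}{-4897} + 4287\right) \left(2531 + z{\left(L{\left(0 \right)},16 \right)}\right) = \left(\frac{1}{-4897} + 4287\right) \left(2531 + \frac{- \frac{17}{5} - 16 \left(-1 + 2 \cdot 16\right)}{12 \cdot 16}\right) = \left(- \frac{1}{4897} + 4287\right) \left(2531 + \frac{1}{12} \cdot \frac{1}{16} \left(- \frac{17}{5} - 16 \left(-1 + 32\right)\right)\right) = \frac{20993438 \left(2531 + \frac{1}{12} \cdot \frac{1}{16} \left(- \frac{17}{5} - 16 \cdot 31\right)\right)}{4897} = \frac{20993438 \left(2531 + \frac{1}{12} \cdot \frac{1}{16} \left(- \frac{17}{5} - 496\right)\right)}{4897} = \frac{20993438 \left(2531 + \frac{1}{12} \cdot \frac{1}{16} \left(- \frac{2497}{5}\right)\right)}{4897} = \frac{20993438 \left(2531 - \frac{2497}{960}\right)}{4897} = \frac{20993438}{4897} \cdot \frac{2427263}{960} = \frac{25478297650097}{2350560}$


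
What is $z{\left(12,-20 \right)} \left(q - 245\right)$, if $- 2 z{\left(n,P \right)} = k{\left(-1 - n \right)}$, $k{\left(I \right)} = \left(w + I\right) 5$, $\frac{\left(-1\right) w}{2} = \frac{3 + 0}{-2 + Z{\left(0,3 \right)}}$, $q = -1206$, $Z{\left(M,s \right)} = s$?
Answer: $- \frac{137845}{2} \approx -68923.0$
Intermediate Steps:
$w = -6$ ($w = - 2 \frac{3 + 0}{-2 + 3} = - 2 \cdot \frac{3}{1} = - 2 \cdot 3 \cdot 1 = \left(-2\right) 3 = -6$)
$k{\left(I \right)} = -30 + 5 I$ ($k{\left(I \right)} = \left(-6 + I\right) 5 = -30 + 5 I$)
$z{\left(n,P \right)} = \frac{35}{2} + \frac{5 n}{2}$ ($z{\left(n,P \right)} = - \frac{-30 + 5 \left(-1 - n\right)}{2} = - \frac{-30 - \left(5 + 5 n\right)}{2} = - \frac{-35 - 5 n}{2} = \frac{35}{2} + \frac{5 n}{2}$)
$z{\left(12,-20 \right)} \left(q - 245\right) = \left(\frac{35}{2} + \frac{5}{2} \cdot 12\right) \left(-1206 - 245\right) = \left(\frac{35}{2} + 30\right) \left(-1451\right) = \frac{95}{2} \left(-1451\right) = - \frac{137845}{2}$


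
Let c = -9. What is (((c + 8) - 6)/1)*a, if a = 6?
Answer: -42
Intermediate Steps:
(((c + 8) - 6)/1)*a = (((-9 + 8) - 6)/1)*6 = ((-1 - 6)*1)*6 = -7*1*6 = -7*6 = -42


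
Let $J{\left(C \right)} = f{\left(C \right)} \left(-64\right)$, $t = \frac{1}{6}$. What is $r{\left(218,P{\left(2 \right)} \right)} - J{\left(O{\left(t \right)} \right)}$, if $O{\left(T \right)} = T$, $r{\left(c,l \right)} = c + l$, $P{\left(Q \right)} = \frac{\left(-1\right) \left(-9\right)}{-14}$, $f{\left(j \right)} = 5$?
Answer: $\frac{7523}{14} \approx 537.36$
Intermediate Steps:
$t = \frac{1}{6} \approx 0.16667$
$P{\left(Q \right)} = - \frac{9}{14}$ ($P{\left(Q \right)} = 9 \left(- \frac{1}{14}\right) = - \frac{9}{14}$)
$J{\left(C \right)} = -320$ ($J{\left(C \right)} = 5 \left(-64\right) = -320$)
$r{\left(218,P{\left(2 \right)} \right)} - J{\left(O{\left(t \right)} \right)} = \left(218 - \frac{9}{14}\right) - -320 = \frac{3043}{14} + 320 = \frac{7523}{14}$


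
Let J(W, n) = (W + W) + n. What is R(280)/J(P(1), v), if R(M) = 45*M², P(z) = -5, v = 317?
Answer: 3528000/307 ≈ 11492.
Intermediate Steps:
J(W, n) = n + 2*W (J(W, n) = 2*W + n = n + 2*W)
R(280)/J(P(1), v) = (45*280²)/(317 + 2*(-5)) = (45*78400)/(317 - 10) = 3528000/307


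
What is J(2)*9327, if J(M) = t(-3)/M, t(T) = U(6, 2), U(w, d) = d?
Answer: 9327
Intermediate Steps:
t(T) = 2
J(M) = 2/M
J(2)*9327 = (2/2)*9327 = (2*(½))*9327 = 1*9327 = 9327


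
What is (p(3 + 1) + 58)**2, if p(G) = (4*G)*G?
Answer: 14884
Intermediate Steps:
p(G) = 4*G**2
(p(3 + 1) + 58)**2 = (4*(3 + 1)**2 + 58)**2 = (4*4**2 + 58)**2 = (4*16 + 58)**2 = (64 + 58)**2 = 122**2 = 14884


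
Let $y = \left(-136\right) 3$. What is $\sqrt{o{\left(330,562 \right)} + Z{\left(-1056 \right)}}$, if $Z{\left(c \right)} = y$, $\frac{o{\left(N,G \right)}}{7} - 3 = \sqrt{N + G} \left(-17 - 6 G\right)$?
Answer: $\sqrt{-387 - 47446 \sqrt{223}} \approx 841.97 i$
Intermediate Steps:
$y = -408$
$o{\left(N,G \right)} = 21 + 7 \sqrt{G + N} \left(-17 - 6 G\right)$ ($o{\left(N,G \right)} = 21 + 7 \sqrt{N + G} \left(-17 - 6 G\right) = 21 + 7 \sqrt{G + N} \left(-17 - 6 G\right)$)
$Z{\left(c \right)} = -408$
$\sqrt{o{\left(330,562 \right)} + Z{\left(-1056 \right)}} = \sqrt{\left(21 - 119 \sqrt{562 + 330} - 23604 \sqrt{562 + 330}\right) - 408} = \sqrt{\left(21 - 119 \sqrt{892} - 23604 \sqrt{892}\right) - 408} = \sqrt{\left(21 - 119 \cdot 2 \sqrt{223} - 23604 \cdot 2 \sqrt{223}\right) - 408} = \sqrt{\left(21 - 238 \sqrt{223} - 47208 \sqrt{223}\right) - 408} = \sqrt{\left(21 - 47446 \sqrt{223}\right) - 408} = \sqrt{-387 - 47446 \sqrt{223}}$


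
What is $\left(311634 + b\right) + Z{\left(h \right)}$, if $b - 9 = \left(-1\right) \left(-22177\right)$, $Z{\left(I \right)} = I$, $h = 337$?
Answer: $334157$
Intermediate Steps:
$b = 22186$ ($b = 9 - -22177 = 9 + 22177 = 22186$)
$\left(311634 + b\right) + Z{\left(h \right)} = \left(311634 + 22186\right) + 337 = 333820 + 337 = 334157$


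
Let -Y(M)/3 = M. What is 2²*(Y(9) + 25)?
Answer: -8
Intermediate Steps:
Y(M) = -3*M
2²*(Y(9) + 25) = 2²*(-3*9 + 25) = 4*(-27 + 25) = 4*(-2) = -8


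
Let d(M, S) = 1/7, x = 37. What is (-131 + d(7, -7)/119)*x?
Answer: -4037514/833 ≈ -4847.0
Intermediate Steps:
d(M, S) = ⅐
(-131 + d(7, -7)/119)*x = (-131 + (⅐)/119)*37 = (-131 + (⅐)*(1/119))*37 = (-131 + 1/833)*37 = -109122/833*37 = -4037514/833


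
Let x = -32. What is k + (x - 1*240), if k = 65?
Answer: -207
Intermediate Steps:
k + (x - 1*240) = 65 + (-32 - 1*240) = 65 + (-32 - 240) = 65 - 272 = -207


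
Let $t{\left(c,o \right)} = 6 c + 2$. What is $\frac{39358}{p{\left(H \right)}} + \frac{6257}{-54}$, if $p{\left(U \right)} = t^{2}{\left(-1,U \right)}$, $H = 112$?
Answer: $\frac{506305}{216} \approx 2344.0$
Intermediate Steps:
$t{\left(c,o \right)} = 2 + 6 c$
$p{\left(U \right)} = 16$ ($p{\left(U \right)} = \left(2 + 6 \left(-1\right)\right)^{2} = \left(2 - 6\right)^{2} = \left(-4\right)^{2} = 16$)
$\frac{39358}{p{\left(H \right)}} + \frac{6257}{-54} = \frac{39358}{16} + \frac{6257}{-54} = 39358 \cdot \frac{1}{16} + 6257 \left(- \frac{1}{54}\right) = \frac{19679}{8} - \frac{6257}{54} = \frac{506305}{216}$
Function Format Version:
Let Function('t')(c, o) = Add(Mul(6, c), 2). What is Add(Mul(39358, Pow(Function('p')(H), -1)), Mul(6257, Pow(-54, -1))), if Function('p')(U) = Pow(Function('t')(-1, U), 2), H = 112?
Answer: Rational(506305, 216) ≈ 2344.0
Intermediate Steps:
Function('t')(c, o) = Add(2, Mul(6, c))
Function('p')(U) = 16 (Function('p')(U) = Pow(Add(2, Mul(6, -1)), 2) = Pow(Add(2, -6), 2) = Pow(-4, 2) = 16)
Add(Mul(39358, Pow(Function('p')(H), -1)), Mul(6257, Pow(-54, -1))) = Add(Mul(39358, Pow(16, -1)), Mul(6257, Pow(-54, -1))) = Add(Mul(39358, Rational(1, 16)), Mul(6257, Rational(-1, 54))) = Add(Rational(19679, 8), Rational(-6257, 54)) = Rational(506305, 216)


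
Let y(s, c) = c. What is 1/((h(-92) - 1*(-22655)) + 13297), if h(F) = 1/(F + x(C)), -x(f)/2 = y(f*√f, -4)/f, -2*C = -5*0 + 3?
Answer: 292/10497981 ≈ 2.7815e-5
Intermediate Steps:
C = -3/2 (C = -(-5*0 + 3)/2 = -(0 + 3)/2 = -½*3 = -3/2 ≈ -1.5000)
x(f) = 8/f (x(f) = -(-8)/f = 8/f)
h(F) = 1/(-16/3 + F) (h(F) = 1/(F + 8/(-3/2)) = 1/(F + 8*(-⅔)) = 1/(F - 16/3) = 1/(-16/3 + F))
1/((h(-92) - 1*(-22655)) + 13297) = 1/((3/(-16 + 3*(-92)) - 1*(-22655)) + 13297) = 1/((3/(-16 - 276) + 22655) + 13297) = 1/((3/(-292) + 22655) + 13297) = 1/((3*(-1/292) + 22655) + 13297) = 1/((-3/292 + 22655) + 13297) = 1/(6615257/292 + 13297) = 1/(10497981/292) = 292/10497981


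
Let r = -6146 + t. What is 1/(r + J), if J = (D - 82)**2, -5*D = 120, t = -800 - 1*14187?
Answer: -1/9897 ≈ -0.00010104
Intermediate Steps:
t = -14987 (t = -800 - 14187 = -14987)
D = -24 (D = -1/5*120 = -24)
r = -21133 (r = -6146 - 14987 = -21133)
J = 11236 (J = (-24 - 82)**2 = (-106)**2 = 11236)
1/(r + J) = 1/(-21133 + 11236) = 1/(-9897) = -1/9897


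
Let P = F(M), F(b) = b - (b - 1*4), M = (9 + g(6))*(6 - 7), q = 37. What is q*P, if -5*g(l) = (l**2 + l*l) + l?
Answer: 148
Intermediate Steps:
g(l) = -2*l**2/5 - l/5 (g(l) = -((l**2 + l*l) + l)/5 = -((l**2 + l**2) + l)/5 = -(2*l**2 + l)/5 = -(l + 2*l**2)/5 = -2*l**2/5 - l/5)
M = 33/5 (M = (9 - 1/5*6*(1 + 2*6))*(6 - 7) = (9 - 1/5*6*(1 + 12))*(-1) = (9 - 1/5*6*13)*(-1) = (9 - 78/5)*(-1) = -33/5*(-1) = 33/5 ≈ 6.6000)
F(b) = 4 (F(b) = b - (b - 4) = b - (-4 + b) = b + (4 - b) = 4)
P = 4
q*P = 37*4 = 148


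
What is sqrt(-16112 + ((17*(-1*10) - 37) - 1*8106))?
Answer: 5*I*sqrt(977) ≈ 156.28*I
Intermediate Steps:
sqrt(-16112 + ((17*(-1*10) - 37) - 1*8106)) = sqrt(-16112 + ((17*(-10) - 37) - 8106)) = sqrt(-16112 + ((-170 - 37) - 8106)) = sqrt(-16112 + (-207 - 8106)) = sqrt(-16112 - 8313) = sqrt(-24425) = 5*I*sqrt(977)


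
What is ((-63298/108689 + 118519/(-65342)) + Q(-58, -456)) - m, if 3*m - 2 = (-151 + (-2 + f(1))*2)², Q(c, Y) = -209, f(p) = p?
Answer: -170767886852765/21305869914 ≈ -8015.1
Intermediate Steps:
m = 23411/3 (m = ⅔ + (-151 + (-2 + 1)*2)²/3 = ⅔ + (-151 - 1*2)²/3 = ⅔ + (-151 - 2)²/3 = ⅔ + (⅓)*(-153)² = ⅔ + (⅓)*23409 = ⅔ + 7803 = 23411/3 ≈ 7803.7)
((-63298/108689 + 118519/(-65342)) + Q(-58, -456)) - m = ((-63298/108689 + 118519/(-65342)) - 209) - 1*23411/3 = ((-63298*1/108689 + 118519*(-1/65342)) - 209) - 23411/3 = ((-63298/108689 - 118519/65342) - 209) - 23411/3 = (-17017729507/7101956638 - 209) - 23411/3 = -1501326666849/7101956638 - 23411/3 = -170767886852765/21305869914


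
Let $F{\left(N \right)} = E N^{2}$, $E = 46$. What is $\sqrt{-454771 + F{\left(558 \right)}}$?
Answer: $\sqrt{13867973} \approx 3724.0$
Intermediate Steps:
$F{\left(N \right)} = 46 N^{2}$
$\sqrt{-454771 + F{\left(558 \right)}} = \sqrt{-454771 + 46 \cdot 558^{2}} = \sqrt{-454771 + 46 \cdot 311364} = \sqrt{-454771 + 14322744} = \sqrt{13867973}$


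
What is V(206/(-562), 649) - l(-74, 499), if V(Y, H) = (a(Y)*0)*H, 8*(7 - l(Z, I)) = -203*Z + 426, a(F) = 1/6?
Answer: 1924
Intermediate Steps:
a(F) = ⅙
l(Z, I) = -185/4 + 203*Z/8 (l(Z, I) = 7 - (-203*Z + 426)/8 = 7 - (426 - 203*Z)/8 = 7 + (-213/4 + 203*Z/8) = -185/4 + 203*Z/8)
V(Y, H) = 0 (V(Y, H) = ((⅙)*0)*H = 0*H = 0)
V(206/(-562), 649) - l(-74, 499) = 0 - (-185/4 + (203/8)*(-74)) = 0 - (-185/4 - 7511/4) = 0 - 1*(-1924) = 0 + 1924 = 1924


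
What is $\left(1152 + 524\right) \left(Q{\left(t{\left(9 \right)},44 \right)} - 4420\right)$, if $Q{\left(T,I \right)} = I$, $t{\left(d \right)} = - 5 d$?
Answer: $-7334176$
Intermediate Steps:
$\left(1152 + 524\right) \left(Q{\left(t{\left(9 \right)},44 \right)} - 4420\right) = \left(1152 + 524\right) \left(44 - 4420\right) = 1676 \left(-4376\right) = -7334176$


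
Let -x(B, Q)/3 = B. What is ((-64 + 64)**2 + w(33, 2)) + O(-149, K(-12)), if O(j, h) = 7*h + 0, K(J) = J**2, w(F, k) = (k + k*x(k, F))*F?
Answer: 678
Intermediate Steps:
x(B, Q) = -3*B
w(F, k) = F*(k - 3*k**2) (w(F, k) = (k + k*(-3*k))*F = (k - 3*k**2)*F = F*(k - 3*k**2))
O(j, h) = 7*h
((-64 + 64)**2 + w(33, 2)) + O(-149, K(-12)) = ((-64 + 64)**2 + 33*2*(1 - 3*2)) + 7*(-12)**2 = (0**2 + 33*2*(1 - 6)) + 7*144 = (0 + 33*2*(-5)) + 1008 = (0 - 330) + 1008 = -330 + 1008 = 678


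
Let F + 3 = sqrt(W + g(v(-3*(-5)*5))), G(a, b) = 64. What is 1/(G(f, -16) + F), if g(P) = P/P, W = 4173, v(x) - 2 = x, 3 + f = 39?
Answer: -61/453 + sqrt(4174)/453 ≈ 0.0079614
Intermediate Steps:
f = 36 (f = -3 + 39 = 36)
v(x) = 2 + x
g(P) = 1
F = -3 + sqrt(4174) (F = -3 + sqrt(4173 + 1) = -3 + sqrt(4174) ≈ 61.607)
1/(G(f, -16) + F) = 1/(64 + (-3 + sqrt(4174))) = 1/(61 + sqrt(4174))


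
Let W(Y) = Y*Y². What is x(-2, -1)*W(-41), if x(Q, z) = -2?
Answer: 137842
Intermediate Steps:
W(Y) = Y³
x(-2, -1)*W(-41) = -2*(-41)³ = -2*(-68921) = 137842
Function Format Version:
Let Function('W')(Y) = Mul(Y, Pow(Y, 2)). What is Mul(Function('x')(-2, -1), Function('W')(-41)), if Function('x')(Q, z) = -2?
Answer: 137842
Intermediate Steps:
Function('W')(Y) = Pow(Y, 3)
Mul(Function('x')(-2, -1), Function('W')(-41)) = Mul(-2, Pow(-41, 3)) = Mul(-2, -68921) = 137842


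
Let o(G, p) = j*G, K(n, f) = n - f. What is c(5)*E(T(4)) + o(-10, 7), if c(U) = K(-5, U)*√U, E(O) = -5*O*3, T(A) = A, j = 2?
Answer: -20 + 600*√5 ≈ 1321.6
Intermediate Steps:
E(O) = -15*O
c(U) = √U*(-5 - U) (c(U) = (-5 - U)*√U = √U*(-5 - U))
o(G, p) = 2*G
c(5)*E(T(4)) + o(-10, 7) = (√5*(-5 - 1*5))*(-15*4) + 2*(-10) = (√5*(-5 - 5))*(-60) - 20 = (√5*(-10))*(-60) - 20 = -10*√5*(-60) - 20 = 600*√5 - 20 = -20 + 600*√5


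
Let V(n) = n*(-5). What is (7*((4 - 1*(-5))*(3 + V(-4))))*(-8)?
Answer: -11592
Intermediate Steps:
V(n) = -5*n
(7*((4 - 1*(-5))*(3 + V(-4))))*(-8) = (7*((4 - 1*(-5))*(3 - 5*(-4))))*(-8) = (7*((4 + 5)*(3 + 20)))*(-8) = (7*(9*23))*(-8) = (7*207)*(-8) = 1449*(-8) = -11592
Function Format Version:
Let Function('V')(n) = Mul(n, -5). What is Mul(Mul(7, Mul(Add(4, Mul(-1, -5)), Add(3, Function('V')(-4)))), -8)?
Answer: -11592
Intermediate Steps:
Function('V')(n) = Mul(-5, n)
Mul(Mul(7, Mul(Add(4, Mul(-1, -5)), Add(3, Function('V')(-4)))), -8) = Mul(Mul(7, Mul(Add(4, Mul(-1, -5)), Add(3, Mul(-5, -4)))), -8) = Mul(Mul(7, Mul(Add(4, 5), Add(3, 20))), -8) = Mul(Mul(7, Mul(9, 23)), -8) = Mul(Mul(7, 207), -8) = Mul(1449, -8) = -11592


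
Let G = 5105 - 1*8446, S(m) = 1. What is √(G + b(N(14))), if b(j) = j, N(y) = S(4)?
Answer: 2*I*√835 ≈ 57.793*I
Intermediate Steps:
N(y) = 1
G = -3341 (G = 5105 - 8446 = -3341)
√(G + b(N(14))) = √(-3341 + 1) = √(-3340) = 2*I*√835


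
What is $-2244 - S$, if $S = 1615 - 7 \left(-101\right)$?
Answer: $-4566$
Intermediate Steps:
$S = 2322$ ($S = 1615 - -707 = 1615 + 707 = 2322$)
$-2244 - S = -2244 - 2322 = -4566$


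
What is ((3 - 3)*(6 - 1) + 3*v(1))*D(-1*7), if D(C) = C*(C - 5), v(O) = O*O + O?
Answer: 504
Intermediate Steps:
v(O) = O + O**2 (v(O) = O**2 + O = O + O**2)
D(C) = C*(-5 + C)
((3 - 3)*(6 - 1) + 3*v(1))*D(-1*7) = ((3 - 3)*(6 - 1) + 3*(1*(1 + 1)))*((-1*7)*(-5 - 1*7)) = (0*5 + 3*(1*2))*(-7*(-5 - 7)) = (0 + 3*2)*(-7*(-12)) = (0 + 6)*84 = 6*84 = 504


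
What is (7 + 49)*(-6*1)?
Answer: -336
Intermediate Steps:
(7 + 49)*(-6*1) = 56*(-6) = -336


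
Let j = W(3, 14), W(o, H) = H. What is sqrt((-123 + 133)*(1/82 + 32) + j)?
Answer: sqrt(561659)/41 ≈ 18.279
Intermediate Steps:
j = 14
sqrt((-123 + 133)*(1/82 + 32) + j) = sqrt((-123 + 133)*(1/82 + 32) + 14) = sqrt(10*(1/82 + 32) + 14) = sqrt(10*(2625/82) + 14) = sqrt(13125/41 + 14) = sqrt(13699/41) = sqrt(561659)/41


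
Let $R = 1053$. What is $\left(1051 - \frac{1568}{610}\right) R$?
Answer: $\frac{336718863}{305} \approx 1.104 \cdot 10^{6}$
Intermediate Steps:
$\left(1051 - \frac{1568}{610}\right) R = \left(1051 - \frac{1568}{610}\right) 1053 = \left(1051 - \frac{784}{305}\right) 1053 = \frac{319771}{305} \cdot 1053 = \frac{336718863}{305}$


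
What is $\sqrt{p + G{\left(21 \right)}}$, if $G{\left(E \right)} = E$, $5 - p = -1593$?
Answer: $\sqrt{1619} \approx 40.237$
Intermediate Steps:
$p = 1598$ ($p = 5 - -1593 = 5 + 1593 = 1598$)
$\sqrt{p + G{\left(21 \right)}} = \sqrt{1598 + 21} = \sqrt{1619}$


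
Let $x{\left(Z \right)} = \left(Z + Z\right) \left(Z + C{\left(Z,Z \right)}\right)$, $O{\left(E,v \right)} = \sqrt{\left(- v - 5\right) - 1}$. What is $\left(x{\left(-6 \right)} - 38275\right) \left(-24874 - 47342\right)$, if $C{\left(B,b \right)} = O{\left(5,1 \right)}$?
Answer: $2758867848 + 866592 i \sqrt{7} \approx 2.7589 \cdot 10^{9} + 2.2928 \cdot 10^{6} i$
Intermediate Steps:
$O{\left(E,v \right)} = \sqrt{-6 - v}$ ($O{\left(E,v \right)} = \sqrt{\left(-5 - v\right) - 1} = \sqrt{-6 - v}$)
$C{\left(B,b \right)} = i \sqrt{7}$ ($C{\left(B,b \right)} = \sqrt{-6 - 1} = \sqrt{-7} = i \sqrt{7}$)
$x{\left(Z \right)} = 2 Z \left(Z + i \sqrt{7}\right)$ ($x{\left(Z \right)} = \left(Z + Z\right) \left(Z + i \sqrt{7}\right) = 2 Z \left(Z + i \sqrt{7}\right)$)
$\left(x{\left(-6 \right)} - 38275\right) \left(-24874 - 47342\right) = \left(2 \left(-6\right) \left(-6 + i \sqrt{7}\right) - 38275\right) \left(-24874 - 47342\right) = \left(\left(72 - 12 i \sqrt{7}\right) - 38275\right) \left(-72216\right) = \left(-38203 - 12 i \sqrt{7}\right) \left(-72216\right) = 2758867848 + 866592 i \sqrt{7}$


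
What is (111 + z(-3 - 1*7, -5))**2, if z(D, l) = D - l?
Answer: 11236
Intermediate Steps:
(111 + z(-3 - 1*7, -5))**2 = (111 + ((-3 - 1*7) - 1*(-5)))**2 = (111 + ((-3 - 7) + 5))**2 = (111 + (-10 + 5))**2 = (111 - 5)**2 = 106**2 = 11236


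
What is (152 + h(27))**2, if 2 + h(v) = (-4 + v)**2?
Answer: 461041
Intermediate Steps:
h(v) = -2 + (-4 + v)**2
(152 + h(27))**2 = (152 + (-2 + (-4 + 27)**2))**2 = (152 + (-2 + 23**2))**2 = (152 + (-2 + 529))**2 = (152 + 527)**2 = 679**2 = 461041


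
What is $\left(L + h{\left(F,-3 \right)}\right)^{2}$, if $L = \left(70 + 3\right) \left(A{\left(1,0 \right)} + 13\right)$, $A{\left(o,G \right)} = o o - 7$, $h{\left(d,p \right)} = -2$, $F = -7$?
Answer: $259081$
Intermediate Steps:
$A{\left(o,G \right)} = -7 + o^{2}$ ($A{\left(o,G \right)} = o^{2} - 7 = -7 + o^{2}$)
$L = 511$ ($L = \left(70 + 3\right) \left(\left(-7 + 1^{2}\right) + 13\right) = 73 \left(\left(-7 + 1\right) + 13\right) = 73 \left(-6 + 13\right) = 73 \cdot 7 = 511$)
$\left(L + h{\left(F,-3 \right)}\right)^{2} = \left(511 - 2\right)^{2} = 509^{2} = 259081$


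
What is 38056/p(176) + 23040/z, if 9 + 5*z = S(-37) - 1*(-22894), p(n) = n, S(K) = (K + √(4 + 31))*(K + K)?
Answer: 3187179084233/14439622318 + 8524800*√35/656346469 ≈ 220.80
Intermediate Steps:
S(K) = 2*K*(K + √35) (S(K) = (K + √35)*(2*K) = 2*K*(K + √35))
z = 25623/5 - 74*√35/5 (z = -9/5 + (2*(-37)*(-37 + √35) - 1*(-22894))/5 = -9/5 + ((2738 - 74*√35) + 22894)/5 = -9/5 + (25632 - 74*√35)/5 = -9/5 + (25632/5 - 74*√35/5) = 25623/5 - 74*√35/5 ≈ 5037.0)
38056/p(176) + 23040/z = 38056/176 + 23040/(25623/5 - 74*√35/5) = 38056*(1/176) + 23040/(25623/5 - 74*√35/5) = 4757/22 + 23040/(25623/5 - 74*√35/5)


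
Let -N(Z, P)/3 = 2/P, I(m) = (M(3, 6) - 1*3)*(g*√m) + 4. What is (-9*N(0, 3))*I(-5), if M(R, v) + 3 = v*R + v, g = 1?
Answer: 72 + 324*I*√5 ≈ 72.0 + 724.49*I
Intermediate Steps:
M(R, v) = -3 + v + R*v (M(R, v) = -3 + (v*R + v) = -3 + (R*v + v) = -3 + (v + R*v) = -3 + v + R*v)
I(m) = 4 + 18*√m (I(m) = ((-3 + 6 + 3*6) - 1*3)*(1*√m) + 4 = ((-3 + 6 + 18) - 3)*√m + 4 = (21 - 3)*√m + 4 = 18*√m + 4 = 4 + 18*√m)
N(Z, P) = -6/P
(-9*N(0, 3))*I(-5) = (-(-54)/3)*(4 + 18*√(-5)) = (-(-54)/3)*(4 + 18*(I*√5)) = (-9*(-2))*(4 + 18*I*√5) = 18*(4 + 18*I*√5) = 72 + 324*I*√5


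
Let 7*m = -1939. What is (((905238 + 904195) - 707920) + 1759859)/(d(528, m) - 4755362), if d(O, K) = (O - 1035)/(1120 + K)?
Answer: -804045532/1336256891 ≈ -0.60172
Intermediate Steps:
m = -277 (m = (1/7)*(-1939) = -277)
d(O, K) = (-1035 + O)/(1120 + K)
(((905238 + 904195) - 707920) + 1759859)/(d(528, m) - 4755362) = (((905238 + 904195) - 707920) + 1759859)/((-1035 + 528)/(1120 - 277) - 4755362) = ((1809433 - 707920) + 1759859)/(-507/843 - 4755362) = (1101513 + 1759859)/((1/843)*(-507) - 4755362) = 2861372/(-169/281 - 4755362) = 2861372/(-1336256891/281) = 2861372*(-281/1336256891) = -804045532/1336256891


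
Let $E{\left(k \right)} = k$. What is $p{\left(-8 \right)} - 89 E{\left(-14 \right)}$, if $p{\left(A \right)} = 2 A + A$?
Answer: $1222$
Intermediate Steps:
$p{\left(A \right)} = 3 A$
$p{\left(-8 \right)} - 89 E{\left(-14 \right)} = 3 \left(-8\right) - -1246 = -24 + 1246 = 1222$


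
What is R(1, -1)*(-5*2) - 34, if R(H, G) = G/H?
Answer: -24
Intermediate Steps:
R(1, -1)*(-5*2) - 34 = (-1/1)*(-5*2) - 34 = -1*1*(-10) - 34 = -1*(-10) - 34 = 10 - 34 = -24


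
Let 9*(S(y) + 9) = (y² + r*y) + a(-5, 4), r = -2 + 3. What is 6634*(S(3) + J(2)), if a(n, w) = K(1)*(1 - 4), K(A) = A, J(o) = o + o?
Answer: -26536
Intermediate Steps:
J(o) = 2*o
a(n, w) = -3 (a(n, w) = 1*(1 - 4) = 1*(-3) = -3)
r = 1
S(y) = -28/3 + y/9 + y²/9 (S(y) = -9 + ((y² + 1*y) - 3)/9 = -9 + ((y² + y) - 3)/9 = -9 + ((y + y²) - 3)/9 = -9 + (-3 + y + y²)/9 = -9 + (-⅓ + y/9 + y²/9) = -28/3 + y/9 + y²/9)
6634*(S(3) + J(2)) = 6634*((-28/3 + (⅑)*3 + (⅑)*3²) + 2*2) = 6634*((-28/3 + ⅓ + (⅑)*9) + 4) = 6634*((-28/3 + ⅓ + 1) + 4) = 6634*(-8 + 4) = 6634*(-4) = -26536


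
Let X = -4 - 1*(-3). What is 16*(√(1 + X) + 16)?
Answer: 256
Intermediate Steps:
X = -1 (X = -4 + 3 = -1)
16*(√(1 + X) + 16) = 16*(√(1 - 1) + 16) = 16*(√0 + 16) = 16*(0 + 16) = 16*16 = 256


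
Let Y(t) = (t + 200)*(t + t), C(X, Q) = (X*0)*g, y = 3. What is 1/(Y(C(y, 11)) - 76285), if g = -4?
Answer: -1/76285 ≈ -1.3109e-5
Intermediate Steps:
C(X, Q) = 0 (C(X, Q) = (X*0)*(-4) = 0*(-4) = 0)
Y(t) = 2*t*(200 + t) (Y(t) = (200 + t)*(2*t) = 2*t*(200 + t))
1/(Y(C(y, 11)) - 76285) = 1/(2*0*(200 + 0) - 76285) = 1/(2*0*200 - 76285) = 1/(0 - 76285) = 1/(-76285) = -1/76285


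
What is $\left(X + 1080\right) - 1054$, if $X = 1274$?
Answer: $1300$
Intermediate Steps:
$\left(X + 1080\right) - 1054 = \left(1274 + 1080\right) - 1054 = 2354 - 1054 = 1300$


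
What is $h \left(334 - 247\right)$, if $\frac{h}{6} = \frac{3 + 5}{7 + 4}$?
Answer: $\frac{4176}{11} \approx 379.64$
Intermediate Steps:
$h = \frac{48}{11}$ ($h = 6 \frac{3 + 5}{7 + 4} = 6 \cdot \frac{8}{11} = \frac{48}{11} \approx 4.3636$)
$h \left(334 - 247\right) = \frac{48 \left(334 - 247\right)}{11} = \frac{48}{11} \cdot 87 = \frac{4176}{11}$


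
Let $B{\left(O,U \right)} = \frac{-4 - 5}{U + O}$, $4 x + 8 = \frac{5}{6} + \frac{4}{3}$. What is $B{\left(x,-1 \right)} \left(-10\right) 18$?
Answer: $- \frac{38880}{59} \approx -658.98$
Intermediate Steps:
$x = - \frac{35}{24}$ ($x = -2 + \frac{\frac{5}{6} + \frac{4}{3}}{4} = -2 + \frac{1}{4} \cdot \frac{13}{6} = -2 + \frac{13}{24} = - \frac{35}{24} \approx -1.4583$)
$B{\left(O,U \right)} = - \frac{9}{O + U}$
$B{\left(x,-1 \right)} \left(-10\right) 18 = - \frac{9}{- \frac{35}{24} - 1} \left(-10\right) 18 = - \frac{9}{- \frac{59}{24}} \left(-10\right) 18 = \left(-9\right) \left(- \frac{24}{59}\right) \left(-10\right) 18 = \frac{216}{59} \left(-10\right) 18 = \left(- \frac{2160}{59}\right) 18 = - \frac{38880}{59}$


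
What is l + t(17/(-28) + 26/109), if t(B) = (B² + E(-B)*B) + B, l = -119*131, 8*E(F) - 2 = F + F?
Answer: -580841053249/37258816 ≈ -15589.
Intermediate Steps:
E(F) = ¼ + F/4 (E(F) = ¼ + (F + F)/8 = ¼ + (2*F)/8 = ¼ + F/4)
l = -15589
t(B) = B + B² + B*(¼ - B/4) (t(B) = (B² + (¼ + (-B)/4)*B) + B = (B² + (¼ - B/4)*B) + B = (B² + B*(¼ - B/4)) + B = B + B² + B*(¼ - B/4))
l + t(17/(-28) + 26/109) = -15589 + (17/(-28) + 26/109)*(5 + 3*(17/(-28) + 26/109))/4 = -15589 + (17*(-1/28) + 26*(1/109))*(5 + 3*(17*(-1/28) + 26*(1/109)))/4 = -15589 + (-17/28 + 26/109)*(5 + 3*(-17/28 + 26/109))/4 = -15589 + (¼)*(-1125/3052)*(5 + 3*(-1125/3052)) = -15589 + (¼)*(-1125/3052)*(5 - 3375/3052) = -15589 + (¼)*(-1125/3052)*(11885/3052) = -15589 - 13370625/37258816 = -580841053249/37258816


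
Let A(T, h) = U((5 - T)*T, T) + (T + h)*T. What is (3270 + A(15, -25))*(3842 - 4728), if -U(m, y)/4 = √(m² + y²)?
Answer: -2764320 + 53160*√101 ≈ -2.2301e+6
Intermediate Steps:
U(m, y) = -4*√(m² + y²)
A(T, h) = -4*√(T² + T²*(5 - T)²) + T*(T + h) (A(T, h) = -4*√(((5 - T)*T)² + T²) + (T + h)*T = -4*√((T*(5 - T))² + T²) + T*(T + h) = -4*√(T²*(5 - T)² + T²) + T*(T + h) = -4*√(T² + T²*(5 - T)²) + T*(T + h))
(3270 + A(15, -25))*(3842 - 4728) = (3270 + (15² - 4*15*√(1 + (-5 + 15)²) + 15*(-25)))*(3842 - 4728) = (3270 + (225 - 4*15*√(1 + 10²) - 375))*(-886) = (3270 + (225 - 4*15*√(1 + 100) - 375))*(-886) = (3270 + (225 - 4*15*√101 - 375))*(-886) = (3270 + (225 - 60*√101 - 375))*(-886) = (3270 + (-150 - 60*√101))*(-886) = (3120 - 60*√101)*(-886) = -2764320 + 53160*√101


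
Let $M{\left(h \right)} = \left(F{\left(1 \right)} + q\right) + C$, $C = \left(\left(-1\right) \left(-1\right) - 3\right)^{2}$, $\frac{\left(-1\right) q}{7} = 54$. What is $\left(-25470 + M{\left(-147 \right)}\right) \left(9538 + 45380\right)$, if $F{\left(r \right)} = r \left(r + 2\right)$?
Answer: $-1419136038$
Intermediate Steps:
$q = -378$ ($q = \left(-7\right) 54 = -378$)
$F{\left(r \right)} = r \left(2 + r\right)$
$C = 4$ ($C = \left(1 - 3\right)^{2} = \left(-2\right)^{2} = 4$)
$M{\left(h \right)} = -371$ ($M{\left(h \right)} = \left(1 \left(2 + 1\right) - 378\right) + 4 = \left(1 \cdot 3 - 378\right) + 4 = \left(3 - 378\right) + 4 = -375 + 4 = -371$)
$\left(-25470 + M{\left(-147 \right)}\right) \left(9538 + 45380\right) = \left(-25470 - 371\right) \left(9538 + 45380\right) = \left(-25841\right) 54918 = -1419136038$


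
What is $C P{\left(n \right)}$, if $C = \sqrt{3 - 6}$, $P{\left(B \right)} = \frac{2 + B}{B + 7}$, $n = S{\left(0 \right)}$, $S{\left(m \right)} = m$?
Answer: $\frac{2 i \sqrt{3}}{7} \approx 0.49487 i$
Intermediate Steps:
$n = 0$
$P{\left(B \right)} = \frac{2 + B}{7 + B}$
$C = i \sqrt{3}$ ($C = \sqrt{-3} = i \sqrt{3} \approx 1.732 i$)
$C P{\left(n \right)} = i \sqrt{3} \frac{2 + 0}{7 + 0} = i \sqrt{3} \cdot \frac{1}{7} \cdot 2 = i \sqrt{3} \cdot \frac{2}{7} = \frac{2 i \sqrt{3}}{7}$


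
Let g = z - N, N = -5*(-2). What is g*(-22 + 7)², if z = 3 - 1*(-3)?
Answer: -900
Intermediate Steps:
N = 10
z = 6 (z = 3 + 3 = 6)
g = -4 (g = 6 - 1*10 = 6 - 10 = -4)
g*(-22 + 7)² = -4*(-22 + 7)² = -4*(-15)² = -4*225 = -900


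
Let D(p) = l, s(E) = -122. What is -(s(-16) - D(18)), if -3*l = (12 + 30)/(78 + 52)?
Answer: 7923/65 ≈ 121.89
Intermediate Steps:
l = -7/65 (l = -(12 + 30)/(3*(78 + 52)) = -14/130 = -⅓*21/65 = -7/65 ≈ -0.10769)
D(p) = -7/65
-(s(-16) - D(18)) = -(-122 - 1*(-7/65)) = -(-122 + 7/65) = -1*(-7923/65) = 7923/65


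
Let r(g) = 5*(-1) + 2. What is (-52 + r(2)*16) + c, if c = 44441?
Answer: 44341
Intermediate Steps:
r(g) = -3 (r(g) = -5 + 2 = -3)
(-52 + r(2)*16) + c = (-52 - 3*16) + 44441 = (-52 - 48) + 44441 = -100 + 44441 = 44341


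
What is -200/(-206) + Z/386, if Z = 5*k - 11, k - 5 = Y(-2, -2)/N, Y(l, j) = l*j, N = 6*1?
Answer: 60578/59637 ≈ 1.0158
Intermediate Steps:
N = 6
Y(l, j) = j*l
k = 17/3 (k = 5 - 2*(-2)/6 = 5 + 4*(1/6) = 5 + 2/3 = 17/3 ≈ 5.6667)
Z = 52/3 (Z = 5*(17/3) - 11 = 85/3 - 11 = 52/3 ≈ 17.333)
-200/(-206) + Z/386 = -200/(-206) + (52/3)/386 = -200*(-1/206) + (52/3)*(1/386) = 100/103 + 26/579 = 60578/59637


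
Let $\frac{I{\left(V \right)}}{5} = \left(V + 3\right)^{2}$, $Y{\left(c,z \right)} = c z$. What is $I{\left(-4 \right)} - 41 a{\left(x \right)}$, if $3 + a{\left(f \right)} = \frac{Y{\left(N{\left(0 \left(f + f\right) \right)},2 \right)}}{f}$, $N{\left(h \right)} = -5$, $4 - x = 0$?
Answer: $\frac{461}{2} \approx 230.5$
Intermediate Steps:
$x = 4$ ($x = 4 - 0 = 4 + 0 = 4$)
$a{\left(f \right)} = -3 - \frac{10}{f}$ ($a{\left(f \right)} = -3 + \frac{\left(-5\right) 2}{f} = -3 - \frac{10}{f}$)
$I{\left(V \right)} = 5 \left(3 + V\right)^{2}$ ($I{\left(V \right)} = 5 \left(V + 3\right)^{2} = 5 \left(3 + V\right)^{2}$)
$I{\left(-4 \right)} - 41 a{\left(x \right)} = 5 \left(3 - 4\right)^{2} - 41 \left(-3 - \frac{10}{4}\right) = 5 \left(-1\right)^{2} - 41 \left(-3 - \frac{5}{2}\right) = 5 \cdot 1 - 41 \left(-3 - \frac{5}{2}\right) = 5 - - \frac{451}{2} = 5 + \frac{451}{2} = \frac{461}{2}$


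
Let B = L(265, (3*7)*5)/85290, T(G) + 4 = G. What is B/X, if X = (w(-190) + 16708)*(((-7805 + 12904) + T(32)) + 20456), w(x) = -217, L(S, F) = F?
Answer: 7/2398862292558 ≈ 2.9181e-12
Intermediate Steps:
T(G) = -4 + G
X = 421889253 (X = (-217 + 16708)*(((-7805 + 12904) + (-4 + 32)) + 20456) = 16491*((5099 + 28) + 20456) = 16491*(5127 + 20456) = 16491*25583 = 421889253)
B = 7/5686 (B = ((3*7)*5)/85290 = (21*5)*(1/85290) = 105*(1/85290) = 7/5686 ≈ 0.0012311)
B/X = (7/5686)/421889253 = (7/5686)*(1/421889253) = 7/2398862292558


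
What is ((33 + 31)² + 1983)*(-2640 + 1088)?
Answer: -9434608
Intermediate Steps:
((33 + 31)² + 1983)*(-2640 + 1088) = (64² + 1983)*(-1552) = (4096 + 1983)*(-1552) = 6079*(-1552) = -9434608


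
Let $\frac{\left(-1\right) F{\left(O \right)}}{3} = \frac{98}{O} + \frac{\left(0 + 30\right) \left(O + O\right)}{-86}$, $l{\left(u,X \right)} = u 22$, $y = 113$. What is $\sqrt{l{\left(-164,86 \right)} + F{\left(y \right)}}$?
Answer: $\frac{4 i \sqrt{4978866671}}{4859} \approx 58.087 i$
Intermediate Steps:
$l{\left(u,X \right)} = 22 u$
$F{\left(O \right)} = - \frac{294}{O} + \frac{90 O}{43}$ ($F{\left(O \right)} = - 3 \left(\frac{98}{O} + \frac{\left(0 + 30\right) \left(O + O\right)}{-86}\right) = - 3 \left(\frac{98}{O} + 30 \cdot 2 O \left(- \frac{1}{86}\right)\right) = - 3 \left(\frac{98}{O} + 60 O \left(- \frac{1}{86}\right)\right) = - 3 \left(\frac{98}{O} - \frac{30 O}{43}\right) = - \frac{294}{O} + \frac{90 O}{43}$)
$\sqrt{l{\left(-164,86 \right)} + F{\left(y \right)}} = \sqrt{22 \left(-164\right) + \left(- \frac{294}{113} + \frac{90}{43} \cdot 113\right)} = \sqrt{-3608 + \left(\left(-294\right) \frac{1}{113} + \frac{10170}{43}\right)} = \sqrt{-3608 + \left(- \frac{294}{113} + \frac{10170}{43}\right)} = \sqrt{-3608 + \frac{1136568}{4859}} = \sqrt{- \frac{16394704}{4859}} = \frac{4 i \sqrt{4978866671}}{4859}$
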